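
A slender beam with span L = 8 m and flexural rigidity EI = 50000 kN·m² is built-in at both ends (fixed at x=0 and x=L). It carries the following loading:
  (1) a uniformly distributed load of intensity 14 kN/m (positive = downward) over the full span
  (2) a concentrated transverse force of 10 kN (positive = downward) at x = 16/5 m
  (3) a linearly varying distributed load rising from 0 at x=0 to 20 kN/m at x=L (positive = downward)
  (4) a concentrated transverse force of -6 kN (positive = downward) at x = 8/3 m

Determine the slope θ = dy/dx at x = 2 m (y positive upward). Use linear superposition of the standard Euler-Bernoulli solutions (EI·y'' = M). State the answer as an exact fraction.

θ(2) = -7481/3750000 rad

Load 1 — uniform load w=14 kN/m over full span:
  θ_1 = -wx(L-x)(L-2x)/(12EI) = -14·2·(8-2)·(8-2·2)/(12·50000) = -7/6250 rad
Load 2 — point force P=10 kN at a=16/5 m (b=L-a=24/5):
  θ_2 = -Pb²x(2aL-(3a+b)x)/(2L³EI)  [x≤a] = -10·(24/5)²·2·(2·(16/5)·8-(3·(16/5)+(24/5))·2)/(2·8³·50000) = -63/312500 rad
Load 3 — triangular load w₀=20 kN/m (0→w₀ over full span):
  θ_3 = -w₀(2x(L-x)(L-2x)(x+2L)+x²(L-x)²)/(120LEI) = -20·(2·2·(8-2)·(8-2·2)·(2+2·8)+2²·(8-2)²)/(120·8·50000) = -39/50000 rad
Load 4 — point force P=-6 kN at a=8/3 m (b=L-a=16/3):
  θ_4 = -Pb²x(2aL-(3a+b)x)/(2L³EI)  [x≤a] = -(-6)·(16/3)²·2·(2·(8/3)·8-(3·(8/3)+(16/3))·2)/(2·8³·50000) = 1/9375 rad
Superposition: θ = Σ θ_i = -7481/3750000 rad ≈ -0.001995 rad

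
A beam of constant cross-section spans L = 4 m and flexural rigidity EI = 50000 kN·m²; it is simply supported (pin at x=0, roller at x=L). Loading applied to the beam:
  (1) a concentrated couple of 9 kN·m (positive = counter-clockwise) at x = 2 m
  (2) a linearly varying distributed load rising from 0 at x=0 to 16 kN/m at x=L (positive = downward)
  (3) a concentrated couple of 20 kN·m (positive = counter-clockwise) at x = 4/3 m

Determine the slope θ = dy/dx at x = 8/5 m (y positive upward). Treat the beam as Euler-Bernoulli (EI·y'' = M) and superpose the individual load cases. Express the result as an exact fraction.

Load 1 — applied couple M₀=9 kN·m at a=2 m (b=L-a=2):
  θ_1 = (M₀x²/(2L)+C₁)/EI  [x≤a] with C₁=M₀(3b²-L²)/(6L)=-3/2 = (9·(8/5)²/(2·4)+(-3/2))/50000 = 69/2500000 rad
Load 2 — triangular load w₀=16 kN/m (0→w₀ over full span):
  θ_2 = -w₀(7L⁴-30L²x²+15x⁴)/(360LEI) = -16·(7·4⁴-30·4²·(8/5)²+15·(8/5)⁴)/(360·4·50000) = -2584/17578125 rad
Load 3 — applied couple M₀=20 kN·m at a=4/3 m (b=L-a=8/3):
  θ_3 = (M₀x²/(2L)-M₀(x-a)+C₁)/EI  [x>a] with C₁=M₀(3b²-L²)/(6L)=40/9 = (20·(8/5)²/(2·4)-20·((8/5)-(4/3))+(40/9))/50000 = 31/281250 rad
Superposition: θ = Σ θ_i = -1721/187500000 rad ≈ -0.000009 rad

θ(8/5) = -1721/187500000 rad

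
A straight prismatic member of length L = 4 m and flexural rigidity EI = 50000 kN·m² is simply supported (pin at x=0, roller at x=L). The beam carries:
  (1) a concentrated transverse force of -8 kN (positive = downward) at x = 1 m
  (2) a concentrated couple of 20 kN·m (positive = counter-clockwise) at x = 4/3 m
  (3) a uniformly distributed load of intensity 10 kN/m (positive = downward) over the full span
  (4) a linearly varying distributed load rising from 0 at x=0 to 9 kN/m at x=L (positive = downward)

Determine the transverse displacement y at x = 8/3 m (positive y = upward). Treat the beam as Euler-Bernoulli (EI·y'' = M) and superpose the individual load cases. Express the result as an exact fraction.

Load 1 — point force P=-8 kN at a=1 m (b=L-a=3):
  y_1 = -Pa(L-x)(2Lx-a²-x²)/(6LEI)  [x>a] = -(-8)·1·(4-(8/3))·(2·4·(8/3)-1²-(8/3)²)/(6·4·50000) = 119/1012500 m
Load 2 — applied couple M₀=20 kN·m at a=4/3 m (b=L-a=8/3):
  y_2 = (M₀x³/(6L)-M₀(x-a)²/2+C₁x)/EI  [x>a] with C₁=M₀(3b²-L²)/(6L)=40/9 = (20·(8/3)³/(6·4)-20·((8/3)-(4/3))²/2+(40/9)·(8/3))/50000 = 2/10125 m
Load 3 — uniform load w=10 kN/m over full span:
  y_3 = -wx(L³-2Lx²+x³)/(24EI) = -10·(8/3)·(4³-2·4·(8/3)²+(8/3)³)/(24·50000) = -88/151875 m
Load 4 — triangular load w₀=9 kN/m (0→w₀ over full span):
  y_4 = -w₀x(7L⁴-10L²x²+3x⁴)/(360LEI) = -9·(8/3)·(7·4⁴-10·4²·(8/3)²+3·(8/3)⁴)/(360·4·50000) = -68/253125 m
Superposition: y = Σ y_i = -1619/3037500 m ≈ -0.000533 m

y(8/3) = -1619/3037500 m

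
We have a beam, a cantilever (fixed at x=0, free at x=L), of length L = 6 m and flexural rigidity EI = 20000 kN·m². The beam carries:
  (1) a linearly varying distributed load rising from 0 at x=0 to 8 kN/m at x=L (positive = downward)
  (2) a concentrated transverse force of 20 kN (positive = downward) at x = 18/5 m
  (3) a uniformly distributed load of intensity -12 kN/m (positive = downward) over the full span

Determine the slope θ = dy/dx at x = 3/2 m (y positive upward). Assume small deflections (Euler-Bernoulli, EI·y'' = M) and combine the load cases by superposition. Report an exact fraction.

Load 1 — triangular load w₀=8 kN/m (0→w₀ over full span):
  θ_1 = (w₀Lx²/4-w₀L²x/3-w₀x⁴/(24L))/EI = (8·6·(3/2)²/4-8·6²·(3/2)/3-8·(3/2)⁴/(24·6))/20000 = -3753/640000 rad
Load 2 — point force P=20 kN at a=18/5 m (b=L-a=12/5):
  θ_2 = -Px(2a-x)/(2EI)  [x≤a] = -20·(3/2)·(2·(18/5)-(3/2))/(2·20000) = -171/40000 rad
Load 3 — uniform load w=-12 kN/m over full span:
  θ_3 = -wx(x²-3Lx+3L²)/(6EI) = -(-12)·(3/2)·((3/2)²-3·6·(3/2)+3·6²)/(6·20000) = 999/80000 rad
Superposition: θ = Σ θ_i = 1503/640000 rad ≈ 0.002348 rad

θ(3/2) = 1503/640000 rad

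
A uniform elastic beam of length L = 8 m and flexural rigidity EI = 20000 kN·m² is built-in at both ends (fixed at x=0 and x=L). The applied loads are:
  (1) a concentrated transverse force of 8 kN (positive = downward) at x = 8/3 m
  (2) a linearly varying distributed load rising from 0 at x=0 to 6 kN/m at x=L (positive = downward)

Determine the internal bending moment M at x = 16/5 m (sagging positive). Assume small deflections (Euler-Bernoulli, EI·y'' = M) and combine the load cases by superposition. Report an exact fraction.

Load 1 — point force P=8 kN at a=8/3 m (b=L-a=16/3):
  M_1 = Pa²(a+3b)(L-x)/L³ - Pa²b/L²  [x>a] = 8·(8/3)²·((8/3)+3·(16/3))·(8-(16/5))/8³ - 8·(8/3)²·(16/3)/8² = 704/135 kN·m
Load 2 — triangular load w₀=6 kN/m (0→w₀ over full span):
  M_2 = 3w₀Lx/20 - w₀L²/30 - w₀x³/(6L) = 3·6·8·(16/5)/20 - 6·8²/30 - 6·(16/5)³/(6·8) = 768/125 kN·m
Superposition: M = Σ M_i = 38336/3375 kN·m ≈ 11.358815 kN·m

M(16/5) = 38336/3375 kN·m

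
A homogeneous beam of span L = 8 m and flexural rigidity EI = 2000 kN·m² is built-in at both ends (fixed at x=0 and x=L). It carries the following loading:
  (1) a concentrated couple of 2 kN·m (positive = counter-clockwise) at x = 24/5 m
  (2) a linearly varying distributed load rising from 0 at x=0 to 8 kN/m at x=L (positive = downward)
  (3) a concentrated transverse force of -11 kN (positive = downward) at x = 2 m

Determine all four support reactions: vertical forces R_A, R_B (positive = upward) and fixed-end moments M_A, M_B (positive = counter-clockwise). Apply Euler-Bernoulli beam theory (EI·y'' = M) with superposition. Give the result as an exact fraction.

Load 1 — applied couple M₀=2 kN·m at a=24/5 m (b=L-a=16/5):
  R_A = 6M₀ab/L³ = 6·2·(24/5)·(16/5)/8³ = 9/25 kN
  M_A = M₀b(2a-b)/L² = 2·(16/5)·(2·(24/5)-(16/5))/8² = 16/25 kN·m
  R_B = -6M₀ab/L³ = -6·2·(24/5)·(16/5)/8³ = -9/25 kN
  M_B = M₀a(2b-a)/L² = 2·(24/5)·(2·(16/5)-(24/5))/8² = 6/25 kN·m
Load 2 — triangular load w₀=8 kN/m (0→w₀ over full span):
  R_A = 3w₀L/20 = 3·8·8/20 = 48/5 kN
  M_A = w₀L²/30 = 8·8²/30 = 256/15 kN·m
  R_B = 7w₀L/20 = 7·8·8/20 = 112/5 kN
  M_B = -w₀L²/20 = -8·8²/20 = -128/5 kN·m
Load 3 — point force P=-11 kN at a=2 m (b=L-a=6):
  R_A = Pb²(3a+b)/L³ = (-11)·6²·(3·2+6)/8³ = -297/32 kN
  M_A = Pab²/L² = (-11)·2·6²/8² = -99/8 kN·m
  R_B = Pa²(a+3b)/L³ = (-11)·2²·(2+3·6)/8³ = -55/32 kN
  M_B = -Pa²b/L² = -(-11)·2²·6/8² = 33/8 kN·m
Superposition: R_A = 543/800 kN, M_A = 3199/600 kN·m, R_B = 16257/800 kN, M_B = -4247/200 kN·m

R_A = 543/800 kN, M_A = 3199/600 kN·m, R_B = 16257/800 kN, M_B = -4247/200 kN·m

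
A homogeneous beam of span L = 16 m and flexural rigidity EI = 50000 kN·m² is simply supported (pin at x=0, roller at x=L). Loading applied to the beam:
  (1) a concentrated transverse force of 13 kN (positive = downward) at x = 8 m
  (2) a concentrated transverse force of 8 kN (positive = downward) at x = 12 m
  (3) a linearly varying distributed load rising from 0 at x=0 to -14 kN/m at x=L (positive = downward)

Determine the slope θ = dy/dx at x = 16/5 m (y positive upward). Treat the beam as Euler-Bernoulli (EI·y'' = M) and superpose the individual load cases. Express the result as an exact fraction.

Load 1 — point force P=13 kN at a=8 m (b=L-a=8):
  θ_1 = -Pb(L²-b²-3x²)/(6LEI)  [x≤a] = -13·8·(16²-8²-3·(16/5)²)/(6·16·50000) = -273/78125 rad
Load 2 — point force P=8 kN at a=12 m (b=L-a=4):
  θ_2 = -Pb(L²-b²-3x²)/(6LEI)  [x≤a] = -8·4·(16²-4²-3·(16/5)²)/(6·16·50000) = -109/78125 rad
Load 3 — triangular load w₀=-14 kN/m (0→w₀ over full span):
  θ_3 = -w₀(7L⁴-30L²x²+15x⁴)/(360LEI) = -(-14)·(7·16⁴-30·16²·(16/5)²+15·(16/5)⁴)/(360·16·50000) = 326144/17578125 rad
Superposition: θ = Σ θ_i = 240194/17578125 rad ≈ 0.013664 rad

θ(16/5) = 240194/17578125 rad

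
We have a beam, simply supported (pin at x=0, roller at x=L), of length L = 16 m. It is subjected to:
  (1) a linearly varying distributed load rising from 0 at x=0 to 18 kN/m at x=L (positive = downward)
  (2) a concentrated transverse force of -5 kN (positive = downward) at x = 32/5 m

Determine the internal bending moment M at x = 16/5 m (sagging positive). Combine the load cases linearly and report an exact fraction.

M(16/5) = 17232/125 kN·m

Load 1 — triangular load w₀=18 kN/m (0→w₀ over full span):
  M_1 = w₀Lx/6 - w₀x³/(6L) = 18·16·(16/5)/6 - 18·(16/5)³/(6·16) = 18432/125 kN·m
Load 2 — point force P=-5 kN at a=32/5 m (b=L-a=48/5):
  M_2 = Pbx/L  [x≤a] = (-5)·(48/5)·(16/5)/16 = -48/5 kN·m
Superposition: M = Σ M_i = 17232/125 kN·m ≈ 137.856000 kN·m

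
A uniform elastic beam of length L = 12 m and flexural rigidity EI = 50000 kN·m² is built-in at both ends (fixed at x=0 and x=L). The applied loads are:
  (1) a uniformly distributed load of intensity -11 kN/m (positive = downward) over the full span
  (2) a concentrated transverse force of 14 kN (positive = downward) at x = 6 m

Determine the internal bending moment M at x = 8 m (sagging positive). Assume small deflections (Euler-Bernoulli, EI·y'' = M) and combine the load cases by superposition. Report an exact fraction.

Load 1 — uniform load w=-11 kN/m over full span:
  M_1 = wLx/2 - wL²/12 - wx²/2 = (-11)·12·8/2 - (-11)·12²/12 - (-11)·8²/2 = -44 kN·m
Load 2 — point force P=14 kN at a=6 m (b=L-a=6):
  M_2 = Pa²(a+3b)(L-x)/L³ - Pa²b/L²  [x>a] = 14·6²·(6+3·6)·(12-8)/12³ - 14·6²·6/12² = 7 kN·m
Superposition: M = Σ M_i = -37 kN·m ≈ -37.000000 kN·m

M(8) = -37 kN·m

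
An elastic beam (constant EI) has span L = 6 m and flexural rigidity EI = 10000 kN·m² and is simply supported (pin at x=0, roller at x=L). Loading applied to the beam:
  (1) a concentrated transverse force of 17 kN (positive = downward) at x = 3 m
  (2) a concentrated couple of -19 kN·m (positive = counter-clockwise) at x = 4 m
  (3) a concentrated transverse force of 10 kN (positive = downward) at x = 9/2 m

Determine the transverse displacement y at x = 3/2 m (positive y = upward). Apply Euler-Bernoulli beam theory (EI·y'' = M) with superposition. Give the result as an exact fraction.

Load 1 — point force P=17 kN at a=3 m (b=L-a=3):
  y_1 = -Pbx(L²-b²-x²)/(6LEI)  [x≤a] = -17·3·(3/2)·(6²-3²-(3/2)²)/(6·6·10000) = -1683/320000 m
Load 2 — applied couple M₀=-19 kN·m at a=4 m (b=L-a=2):
  y_2 = (M₀x³/(6L)+C₁x)/EI  [x≤a] with C₁=M₀(3b²-L²)/(6L)=38/3 = ((-19)·(3/2)³/(6·6)+(38/3)·(3/2))/10000 = 551/320000 m
Load 3 — point force P=10 kN at a=9/2 m (b=L-a=3/2):
  y_3 = -Pbx(L²-b²-x²)/(6LEI)  [x≤a] = -10·(3/2)·(3/2)·(6²-(3/2)²-(3/2)²)/(6·6·10000) = -63/32000 m
Superposition: y = Σ y_i = -881/160000 m ≈ -0.005506 m

y(3/2) = -881/160000 m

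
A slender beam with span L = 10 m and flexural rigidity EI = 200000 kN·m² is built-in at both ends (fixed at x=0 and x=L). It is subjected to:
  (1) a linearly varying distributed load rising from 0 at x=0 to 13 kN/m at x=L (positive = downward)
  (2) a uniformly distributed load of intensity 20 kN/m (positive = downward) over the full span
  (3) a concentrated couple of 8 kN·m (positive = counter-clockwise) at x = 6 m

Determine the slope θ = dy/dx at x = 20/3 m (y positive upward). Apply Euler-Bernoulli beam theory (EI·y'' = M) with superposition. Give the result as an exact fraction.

θ(20/3) = 49847/60750000 rad

Load 1 — triangular load w₀=13 kN/m (0→w₀ over full span):
  θ_1 = -w₀(2x(L-x)(L-2x)(x+2L)+x²(L-x)²)/(120LEI) = -13·(2·(20/3)·(10-(20/3))·(10-2·(20/3))·((20/3)+2·10)+(20/3)²·(10-(20/3))²)/(120·10·200000) = 91/486000 rad
Load 2 — uniform load w=20 kN/m over full span:
  θ_2 = -wx(L-x)(L-2x)/(12EI) = -20·(20/3)·(10-(20/3))·(10-2·(20/3))/(12·200000) = 1/1620 rad
Load 3 — applied couple M₀=8 kN·m at a=6 m (b=L-a=4):
  θ_3 = (R_Ax²/2 - M_Ax - M₀(x-a))/EI  [x>a] with R_A=144/125, M_A=64/25 = ((144/125)·(20/3)²/2 - (64/25)·(20/3) - 8·((20/3)-6))/200000 = 1/62500 rad
Superposition: θ = Σ θ_i = 49847/60750000 rad ≈ 0.000821 rad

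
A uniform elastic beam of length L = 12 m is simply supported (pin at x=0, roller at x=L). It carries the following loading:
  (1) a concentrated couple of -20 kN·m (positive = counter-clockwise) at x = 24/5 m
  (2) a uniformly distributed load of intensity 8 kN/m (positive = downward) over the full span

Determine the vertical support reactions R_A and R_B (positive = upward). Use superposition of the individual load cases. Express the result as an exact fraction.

Load 1 — applied couple M₀=-20 kN·m at a=24/5 m (b=L-a=36/5):
  R_A = M₀/L = (-20)/12 = -5/3 kN
  R_B = -M₀/L = -(-20)/12 = 5/3 kN
Load 2 — uniform load w=8 kN/m over full span:
  R_A = wL/2 = 8·12/2 = 48 kN
  R_B = wL/2 = 8·12/2 = 48 kN
Superposition: R_A = 139/3 kN, R_B = 149/3 kN

R_A = 139/3 kN, R_B = 149/3 kN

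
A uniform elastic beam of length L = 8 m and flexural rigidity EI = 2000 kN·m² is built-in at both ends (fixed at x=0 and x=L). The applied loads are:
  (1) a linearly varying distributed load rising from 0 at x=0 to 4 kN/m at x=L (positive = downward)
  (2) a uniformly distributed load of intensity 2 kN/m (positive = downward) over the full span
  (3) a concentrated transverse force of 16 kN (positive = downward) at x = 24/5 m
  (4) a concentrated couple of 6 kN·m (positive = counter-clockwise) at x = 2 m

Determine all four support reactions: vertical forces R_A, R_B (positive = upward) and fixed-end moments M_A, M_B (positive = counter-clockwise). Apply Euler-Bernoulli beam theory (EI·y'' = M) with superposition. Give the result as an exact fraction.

Load 1 — triangular load w₀=4 kN/m (0→w₀ over full span):
  R_A = 3w₀L/20 = 3·4·8/20 = 24/5 kN
  M_A = w₀L²/30 = 4·8²/30 = 128/15 kN·m
  R_B = 7w₀L/20 = 7·4·8/20 = 56/5 kN
  M_B = -w₀L²/20 = -4·8²/20 = -64/5 kN·m
Load 2 — uniform load w=2 kN/m over full span:
  R_A = wL/2 = 2·8/2 = 8 kN
  M_A = wL²/12 = 2·8²/12 = 32/3 kN·m
  R_B = wL/2 = 2·8/2 = 8 kN
  M_B = -wL²/12 = -2·8²/12 = -32/3 kN·m
Load 3 — point force P=16 kN at a=24/5 m (b=L-a=16/5):
  R_A = Pb²(3a+b)/L³ = 16·(16/5)²·(3·(24/5)+(16/5))/8³ = 704/125 kN
  M_A = Pab²/L² = 16·(24/5)·(16/5)²/8² = 1536/125 kN·m
  R_B = Pa²(a+3b)/L³ = 16·(24/5)²·((24/5)+3·(16/5))/8³ = 1296/125 kN
  M_B = -Pa²b/L² = -16·(24/5)²·(16/5)/8² = -2304/125 kN·m
Load 4 — applied couple M₀=6 kN·m at a=2 m (b=L-a=6):
  R_A = 6M₀ab/L³ = 6·6·2·6/8³ = 27/32 kN
  M_A = M₀b(2a-b)/L² = 6·6·(2·2-6)/8² = -9/8 kN·m
  R_B = -6M₀ab/L³ = -6·6·2·6/8³ = -27/32 kN
  M_B = M₀a(2b-a)/L² = 6·2·(2·6-2)/8² = 15/8 kN·m
Superposition: R_A = 77103/4000 kN, M_A = 30363/1000 kN·m, R_B = 114897/4000 kN, M_B = -120071/3000 kN·m

R_A = 77103/4000 kN, M_A = 30363/1000 kN·m, R_B = 114897/4000 kN, M_B = -120071/3000 kN·m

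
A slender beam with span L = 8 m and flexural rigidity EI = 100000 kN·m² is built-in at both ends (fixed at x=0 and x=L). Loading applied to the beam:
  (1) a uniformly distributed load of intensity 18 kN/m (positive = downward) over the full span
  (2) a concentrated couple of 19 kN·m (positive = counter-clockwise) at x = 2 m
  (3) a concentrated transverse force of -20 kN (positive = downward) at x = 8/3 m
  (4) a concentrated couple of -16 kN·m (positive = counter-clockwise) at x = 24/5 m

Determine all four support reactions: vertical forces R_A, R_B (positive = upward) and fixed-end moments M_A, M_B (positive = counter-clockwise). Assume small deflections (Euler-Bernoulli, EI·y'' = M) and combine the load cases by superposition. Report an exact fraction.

R_A = 2461409/43200 kN, M_A = 687029/10800 kN·m, R_B = 2895391/43200 kN, M_B = -865411/10800 kN·m

Load 1 — uniform load w=18 kN/m over full span:
  R_A = wL/2 = 18·8/2 = 72 kN
  M_A = wL²/12 = 18·8²/12 = 96 kN·m
  R_B = wL/2 = 18·8/2 = 72 kN
  M_B = -wL²/12 = -18·8²/12 = -96 kN·m
Load 2 — applied couple M₀=19 kN·m at a=2 m (b=L-a=6):
  R_A = 6M₀ab/L³ = 6·19·2·6/8³ = 171/64 kN
  M_A = M₀b(2a-b)/L² = 19·6·(2·2-6)/8² = -57/16 kN·m
  R_B = -6M₀ab/L³ = -6·19·2·6/8³ = -171/64 kN
  M_B = M₀a(2b-a)/L² = 19·2·(2·6-2)/8² = 95/16 kN·m
Load 3 — point force P=-20 kN at a=8/3 m (b=L-a=16/3):
  R_A = Pb²(3a+b)/L³ = (-20)·(16/3)²·(3·(8/3)+(16/3))/8³ = -400/27 kN
  M_A = Pab²/L² = (-20)·(8/3)·(16/3)²/8² = -640/27 kN·m
  R_B = Pa²(a+3b)/L³ = (-20)·(8/3)²·((8/3)+3·(16/3))/8³ = -140/27 kN
  M_B = -Pa²b/L² = -(-20)·(8/3)²·(16/3)/8² = 320/27 kN·m
Load 4 — applied couple M₀=-16 kN·m at a=24/5 m (b=L-a=16/5):
  R_A = 6M₀ab/L³ = 6·(-16)·(24/5)·(16/5)/8³ = -72/25 kN
  M_A = M₀b(2a-b)/L² = (-16)·(16/5)·(2·(24/5)-(16/5))/8² = -128/25 kN·m
  R_B = -6M₀ab/L³ = -6·(-16)·(24/5)·(16/5)/8³ = 72/25 kN
  M_B = M₀a(2b-a)/L² = (-16)·(24/5)·(2·(16/5)-(24/5))/8² = -48/25 kN·m
Superposition: R_A = 2461409/43200 kN, M_A = 687029/10800 kN·m, R_B = 2895391/43200 kN, M_B = -865411/10800 kN·m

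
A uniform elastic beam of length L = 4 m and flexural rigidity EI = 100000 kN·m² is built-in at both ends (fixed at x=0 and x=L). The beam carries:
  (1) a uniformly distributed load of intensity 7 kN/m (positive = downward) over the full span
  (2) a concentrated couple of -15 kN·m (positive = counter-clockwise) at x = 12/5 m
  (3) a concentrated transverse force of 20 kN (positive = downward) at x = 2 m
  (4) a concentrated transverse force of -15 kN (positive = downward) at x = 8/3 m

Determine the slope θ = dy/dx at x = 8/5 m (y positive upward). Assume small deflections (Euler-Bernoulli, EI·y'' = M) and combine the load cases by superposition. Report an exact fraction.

θ(8/5) = -49/2343750 rad

Load 1 — uniform load w=7 kN/m over full span:
  θ_1 = -wx(L-x)(L-2x)/(12EI) = -7·(8/5)·(4-(8/5))·(4-2·(8/5))/(12·100000) = -7/390625 rad
Load 2 — applied couple M₀=-15 kN·m at a=12/5 m (b=L-a=8/5):
  θ_2 = (R_Ax²/2 - M_Ax)/EI  [x≤a] with R_A=-27/5, M_A=-24/5 = ((-27/5)·(8/5)²/2 - (-24/5)·(8/5))/100000 = 3/390625 rad
Load 3 — point force P=20 kN at a=2 m (b=L-a=2):
  θ_3 = -Pb²x(2aL-(3a+b)x)/(2L³EI)  [x≤a] = -20·2²·(8/5)·(2·2·4-(3·2+2)·(8/5))/(2·4³·100000) = -1/31250 rad
Load 4 — point force P=-15 kN at a=8/3 m (b=L-a=4/3):
  θ_4 = -Pb²x(2aL-(3a+b)x)/(2L³EI)  [x≤a] = -(-15)·(4/3)²·(8/5)·(2·(8/3)·4-(3·(8/3)+(4/3))·(8/5))/(2·4³·100000) = 1/46875 rad
Superposition: θ = Σ θ_i = -49/2343750 rad ≈ -0.000021 rad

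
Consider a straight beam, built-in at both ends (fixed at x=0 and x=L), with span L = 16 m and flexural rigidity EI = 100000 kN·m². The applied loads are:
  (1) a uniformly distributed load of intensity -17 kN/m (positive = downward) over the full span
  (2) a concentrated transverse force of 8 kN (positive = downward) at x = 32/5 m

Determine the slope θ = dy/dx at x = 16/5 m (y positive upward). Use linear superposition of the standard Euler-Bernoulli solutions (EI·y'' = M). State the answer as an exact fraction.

Load 1 — uniform load w=-17 kN/m over full span:
  θ_1 = -wx(L-x)(L-2x)/(12EI) = -(-17)·(16/5)·(16-(16/5))·(16-2·(16/5))/(12·100000) = 2176/390625 rad
Load 2 — point force P=8 kN at a=32/5 m (b=L-a=48/5):
  θ_2 = -Pb²x(2aL-(3a+b)x)/(2L³EI)  [x≤a] = -8·(48/5)²·(16/5)·(2·(32/5)·16-(3·(32/5)+(48/5))·(16/5))/(2·16³·100000) = -3168/9765625 rad
Superposition: θ = Σ θ_i = 51232/9765625 rad ≈ 0.005246 rad

θ(16/5) = 51232/9765625 rad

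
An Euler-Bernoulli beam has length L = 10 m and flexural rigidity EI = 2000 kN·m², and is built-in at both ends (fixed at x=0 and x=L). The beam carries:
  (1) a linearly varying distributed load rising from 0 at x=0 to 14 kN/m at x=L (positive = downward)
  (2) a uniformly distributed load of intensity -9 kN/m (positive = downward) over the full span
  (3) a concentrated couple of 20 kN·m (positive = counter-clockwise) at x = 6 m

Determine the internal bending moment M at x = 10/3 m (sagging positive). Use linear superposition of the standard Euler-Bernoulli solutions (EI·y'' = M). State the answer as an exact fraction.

Load 1 — triangular load w₀=14 kN/m (0→w₀ over full span):
  M_1 = 3w₀Lx/20 - w₀L²/30 - w₀x³/(6L) = 3·14·10·(10/3)/20 - 14·10²/30 - 14·(10/3)³/(6·10) = 1190/81 kN·m
Load 2 — uniform load w=-9 kN/m over full span:
  M_2 = wLx/2 - wL²/12 - wx²/2 = (-9)·10·(10/3)/2 - (-9)·10²/12 - (-9)·(10/3)²/2 = -25 kN·m
Load 3 — applied couple M₀=20 kN·m at a=6 m (b=L-a=4):
  M_3 = R_Ax - M_A  [x≤a] with R_A=72/25, M_A=32/5 = (72/25)·(10/3) - (32/5) = 16/5 kN·m
Superposition: M = Σ M_i = -2879/405 kN·m ≈ -7.108642 kN·m

M(10/3) = -2879/405 kN·m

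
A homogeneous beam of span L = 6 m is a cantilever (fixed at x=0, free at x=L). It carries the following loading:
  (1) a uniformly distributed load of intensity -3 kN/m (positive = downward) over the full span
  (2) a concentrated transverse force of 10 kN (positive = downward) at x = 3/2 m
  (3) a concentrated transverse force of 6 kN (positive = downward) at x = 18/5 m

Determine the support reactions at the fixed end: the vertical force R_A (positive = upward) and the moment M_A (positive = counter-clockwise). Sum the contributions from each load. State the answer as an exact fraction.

Load 1 — uniform load w=-3 kN/m over full span:
  R_A = wL = (-3)·6 = -18 kN
  M_A = wL²/2 = (-3)·6²/2 = -54 kN·m
Load 2 — point force P=10 kN at a=3/2 m (b=L-a=9/2):
  R_A = P = 10 kN
  M_A = Pa = 10·(3/2) = 15 kN·m
Load 3 — point force P=6 kN at a=18/5 m (b=L-a=12/5):
  R_A = P = 6 kN
  M_A = Pa = 6·(18/5) = 108/5 kN·m
Superposition: R_A = -2 kN, M_A = -87/5 kN·m

R_A = -2 kN, M_A = -87/5 kN·m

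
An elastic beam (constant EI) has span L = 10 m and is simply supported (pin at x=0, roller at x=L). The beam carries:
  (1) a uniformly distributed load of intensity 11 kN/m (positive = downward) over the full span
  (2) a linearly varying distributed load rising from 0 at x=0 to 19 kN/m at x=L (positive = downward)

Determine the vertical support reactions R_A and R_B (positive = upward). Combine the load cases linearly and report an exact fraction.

R_A = 260/3 kN, R_B = 355/3 kN

Load 1 — uniform load w=11 kN/m over full span:
  R_A = wL/2 = 11·10/2 = 55 kN
  R_B = wL/2 = 11·10/2 = 55 kN
Load 2 — triangular load w₀=19 kN/m (0→w₀ over full span):
  R_A = w₀L/6 = 19·10/6 = 95/3 kN
  R_B = w₀L/3 = 19·10/3 = 190/3 kN
Superposition: R_A = 260/3 kN, R_B = 355/3 kN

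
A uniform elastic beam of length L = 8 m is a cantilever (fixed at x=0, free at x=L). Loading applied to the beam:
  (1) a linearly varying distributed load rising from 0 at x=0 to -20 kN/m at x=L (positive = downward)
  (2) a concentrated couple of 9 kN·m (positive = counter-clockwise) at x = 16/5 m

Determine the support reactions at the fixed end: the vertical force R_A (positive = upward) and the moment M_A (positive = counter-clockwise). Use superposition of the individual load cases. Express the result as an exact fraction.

Load 1 — triangular load w₀=-20 kN/m (0→w₀ over full span):
  R_A = w₀L/2 = (-20)·8/2 = -80 kN
  M_A = w₀L²/3 = (-20)·8²/3 = -1280/3 kN·m
Load 2 — applied couple M₀=9 kN·m at a=16/5 m (b=L-a=24/5):
  R_A = 0 kN
  M_A = -M₀ = -9 kN·m
Superposition: R_A = -80 kN, M_A = -1307/3 kN·m

R_A = -80 kN, M_A = -1307/3 kN·m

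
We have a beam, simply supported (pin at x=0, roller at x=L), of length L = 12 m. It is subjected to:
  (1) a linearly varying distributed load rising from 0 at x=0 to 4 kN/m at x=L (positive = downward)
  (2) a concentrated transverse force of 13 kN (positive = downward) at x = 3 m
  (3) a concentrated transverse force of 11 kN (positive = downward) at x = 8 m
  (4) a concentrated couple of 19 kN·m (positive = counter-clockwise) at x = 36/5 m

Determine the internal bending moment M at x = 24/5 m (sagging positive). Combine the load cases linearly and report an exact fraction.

Load 1 — triangular load w₀=4 kN/m (0→w₀ over full span):
  M_1 = w₀Lx/6 - w₀x³/(6L) = 4·12·(24/5)/6 - 4·(24/5)³/(6·12) = 4032/125 kN·m
Load 2 — point force P=13 kN at a=3 m (b=L-a=9):
  M_2 = Pa(L-x)/L  [x>a] = 13·3·(12-(24/5))/12 = 117/5 kN·m
Load 3 — point force P=11 kN at a=8 m (b=L-a=4):
  M_3 = Pbx/L  [x≤a] = 11·4·(24/5)/12 = 88/5 kN·m
Load 4 — applied couple M₀=19 kN·m at a=36/5 m (b=L-a=24/5):
  M_4 = M₀x/L  [x≤a] = 19·(24/5)/12 = 38/5 kN·m
Superposition: M = Σ M_i = 10107/125 kN·m ≈ 80.856000 kN·m

M(24/5) = 10107/125 kN·m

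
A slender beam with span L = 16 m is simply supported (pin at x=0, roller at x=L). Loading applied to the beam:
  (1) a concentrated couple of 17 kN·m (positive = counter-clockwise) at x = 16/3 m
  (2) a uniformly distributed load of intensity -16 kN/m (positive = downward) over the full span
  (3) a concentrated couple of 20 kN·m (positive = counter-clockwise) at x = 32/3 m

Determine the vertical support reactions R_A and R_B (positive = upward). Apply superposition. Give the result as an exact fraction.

R_A = -2011/16 kN, R_B = -2085/16 kN

Load 1 — applied couple M₀=17 kN·m at a=16/3 m (b=L-a=32/3):
  R_A = M₀/L = 17/16 kN
  R_B = -M₀/L = -17/16 kN
Load 2 — uniform load w=-16 kN/m over full span:
  R_A = wL/2 = (-16)·16/2 = -128 kN
  R_B = wL/2 = (-16)·16/2 = -128 kN
Load 3 — applied couple M₀=20 kN·m at a=32/3 m (b=L-a=16/3):
  R_A = M₀/L = 20/16 = 5/4 kN
  R_B = -M₀/L = -20/16 = -5/4 kN
Superposition: R_A = -2011/16 kN, R_B = -2085/16 kN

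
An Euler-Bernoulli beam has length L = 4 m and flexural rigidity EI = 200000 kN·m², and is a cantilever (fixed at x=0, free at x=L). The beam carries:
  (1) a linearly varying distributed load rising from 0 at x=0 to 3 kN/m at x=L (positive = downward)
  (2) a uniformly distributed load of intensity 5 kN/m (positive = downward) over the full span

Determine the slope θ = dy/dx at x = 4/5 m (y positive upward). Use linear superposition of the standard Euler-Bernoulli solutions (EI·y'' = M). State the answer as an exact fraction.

θ(4/5) = -8653/46875000 rad

Load 1 — triangular load w₀=3 kN/m (0→w₀ over full span):
  θ_1 = (w₀Lx²/4-w₀L²x/3-w₀x⁴/(24L))/EI = (3·4·(4/5)²/4-3·4²·(4/5)/3-3·(4/5)⁴/(24·4))/200000 = -851/15625000 rad
Load 2 — uniform load w=5 kN/m over full span:
  θ_2 = -wx(x²-3Lx+3L²)/(6EI) = -5·(4/5)·((4/5)²-3·4·(4/5)+3·4²)/(6·200000) = -61/468750 rad
Superposition: θ = Σ θ_i = -8653/46875000 rad ≈ -0.000185 rad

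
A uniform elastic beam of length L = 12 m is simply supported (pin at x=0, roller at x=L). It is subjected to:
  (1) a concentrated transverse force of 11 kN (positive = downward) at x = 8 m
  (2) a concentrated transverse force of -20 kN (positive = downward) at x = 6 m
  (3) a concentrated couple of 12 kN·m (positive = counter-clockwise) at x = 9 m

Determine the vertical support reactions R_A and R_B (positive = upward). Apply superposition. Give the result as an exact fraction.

Load 1 — point force P=11 kN at a=8 m (b=L-a=4):
  R_A = Pb/L = 11·4/12 = 11/3 kN
  R_B = Pa/L = 11·8/12 = 22/3 kN
Load 2 — point force P=-20 kN at a=6 m (b=L-a=6):
  R_A = Pb/L = (-20)·6/12 = -10 kN
  R_B = Pa/L = (-20)·6/12 = -10 kN
Load 3 — applied couple M₀=12 kN·m at a=9 m (b=L-a=3):
  R_A = M₀/L = 12/12 = 1 kN
  R_B = -M₀/L = -12/12 = -1 kN
Superposition: R_A = -16/3 kN, R_B = -11/3 kN

R_A = -16/3 kN, R_B = -11/3 kN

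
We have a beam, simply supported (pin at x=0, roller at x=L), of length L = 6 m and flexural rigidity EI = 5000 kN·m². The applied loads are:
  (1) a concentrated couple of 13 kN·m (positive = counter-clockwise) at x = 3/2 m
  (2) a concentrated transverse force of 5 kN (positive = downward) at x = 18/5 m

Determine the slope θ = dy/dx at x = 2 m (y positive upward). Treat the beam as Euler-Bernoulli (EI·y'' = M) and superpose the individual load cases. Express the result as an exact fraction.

θ(2) = 829/6000000 rad

Load 1 — applied couple M₀=13 kN·m at a=3/2 m (b=L-a=9/2):
  θ_1 = (M₀x²/(2L)-M₀(x-a)+C₁)/EI  [x>a] with C₁=M₀(3b²-L²)/(6L)=143/16 = (13·2²/(2·6)-13·(2-(3/2))+(143/16))/5000 = 13/9600 rad
Load 2 — point force P=5 kN at a=18/5 m (b=L-a=12/5):
  θ_2 = -Pb(L²-b²-3x²)/(6LEI)  [x≤a] = -5·(12/5)·(6²-(12/5)²-3·2²)/(6·6·5000) = -19/15625 rad
Superposition: θ = Σ θ_i = 829/6000000 rad ≈ 0.000138 rad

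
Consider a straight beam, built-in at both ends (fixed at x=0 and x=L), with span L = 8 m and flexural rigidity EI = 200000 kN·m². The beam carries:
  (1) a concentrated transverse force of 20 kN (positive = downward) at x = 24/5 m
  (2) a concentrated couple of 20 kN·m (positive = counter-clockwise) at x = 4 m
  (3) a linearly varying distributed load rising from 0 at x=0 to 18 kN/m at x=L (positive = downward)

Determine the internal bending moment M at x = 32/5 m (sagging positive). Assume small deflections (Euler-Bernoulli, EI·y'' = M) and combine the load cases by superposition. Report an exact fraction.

M(32/5) = -221/125 kN·m

Load 1 — point force P=20 kN at a=24/5 m (b=L-a=16/5):
  M_1 = Pa²(a+3b)(L-x)/L³ - Pa²b/L²  [x>a] = 20·(24/5)²·((24/5)+3·(16/5))·(8-(32/5))/8³ - 20·(24/5)²·(16/5)/8² = -288/125 kN·m
Load 2 — applied couple M₀=20 kN·m at a=4 m (b=L-a=4):
  M_2 = R_Ax - M_A - M₀  [x>a] with R_A=15/4, M_A=5 = (15/4)·(32/5) - 5 - 20 = -1 kN·m
Load 3 — triangular load w₀=18 kN/m (0→w₀ over full span):
  M_3 = 3w₀Lx/20 - w₀L²/30 - w₀x³/(6L) = 3·18·8·(32/5)/20 - 18·8²/30 - 18·(32/5)³/(6·8) = 192/125 kN·m
Superposition: M = Σ M_i = -221/125 kN·m ≈ -1.768000 kN·m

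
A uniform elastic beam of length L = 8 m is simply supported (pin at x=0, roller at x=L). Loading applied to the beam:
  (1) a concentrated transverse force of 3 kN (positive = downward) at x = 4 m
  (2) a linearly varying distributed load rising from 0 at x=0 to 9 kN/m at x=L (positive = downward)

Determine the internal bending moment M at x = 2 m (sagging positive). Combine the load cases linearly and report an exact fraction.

M(2) = 51/2 kN·m

Load 1 — point force P=3 kN at a=4 m (b=L-a=4):
  M_1 = Pbx/L  [x≤a] = 3·4·2/8 = 3 kN·m
Load 2 — triangular load w₀=9 kN/m (0→w₀ over full span):
  M_2 = w₀Lx/6 - w₀x³/(6L) = 9·8·2/6 - 9·2³/(6·8) = 45/2 kN·m
Superposition: M = Σ M_i = 51/2 kN·m ≈ 25.500000 kN·m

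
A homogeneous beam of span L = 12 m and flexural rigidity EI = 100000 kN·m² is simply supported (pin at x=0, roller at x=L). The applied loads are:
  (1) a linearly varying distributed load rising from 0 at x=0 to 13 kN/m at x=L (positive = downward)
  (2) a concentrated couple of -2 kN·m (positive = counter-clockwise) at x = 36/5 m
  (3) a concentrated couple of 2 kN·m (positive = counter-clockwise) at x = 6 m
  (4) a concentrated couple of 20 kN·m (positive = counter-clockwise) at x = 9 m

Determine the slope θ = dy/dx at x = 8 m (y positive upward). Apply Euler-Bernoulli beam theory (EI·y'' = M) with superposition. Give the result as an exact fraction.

Load 1 — triangular load w₀=13 kN/m (0→w₀ over full span):
  θ_1 = -w₀(7L⁴-30L²x²+15x⁴)/(360LEI) = -13·(7·12⁴-30·12²·8²+15·8⁴)/(360·12·100000) = 1183/562500 rad
Load 2 — applied couple M₀=-2 kN·m at a=36/5 m (b=L-a=24/5):
  θ_2 = (M₀x²/(2L)-M₀(x-a)+C₁)/EI  [x>a] with C₁=M₀(3b²-L²)/(6L)=52/25 = ((-2)·8²/(2·12)-(-2)·(8-(36/5))+(52/25))/100000 = -31/1875000 rad
Load 3 — applied couple M₀=2 kN·m at a=6 m (b=L-a=6):
  θ_3 = (M₀x²/(2L)-M₀(x-a)+C₁)/EI  [x>a] with C₁=M₀(3b²-L²)/(6L)=-1 = (2·8²/(2·12)-2·(8-6)+(-1))/100000 = 1/300000 rad
Load 4 — applied couple M₀=20 kN·m at a=9 m (b=L-a=3):
  θ_4 = (M₀x²/(2L)+C₁)/EI  [x≤a] with C₁=M₀(3b²-L²)/(6L)=-65/2 = (20·8²/(2·12)+(-65/2))/100000 = 1/4800 rad
Superposition: θ = Σ θ_i = 103421/45000000 rad ≈ 0.002298 rad

θ(8) = 103421/45000000 rad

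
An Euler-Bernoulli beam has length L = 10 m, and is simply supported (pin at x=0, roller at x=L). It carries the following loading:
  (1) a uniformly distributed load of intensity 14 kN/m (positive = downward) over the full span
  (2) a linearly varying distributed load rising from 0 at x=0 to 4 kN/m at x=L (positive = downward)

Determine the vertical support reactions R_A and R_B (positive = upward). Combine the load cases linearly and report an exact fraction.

Load 1 — uniform load w=14 kN/m over full span:
  R_A = wL/2 = 14·10/2 = 70 kN
  R_B = wL/2 = 14·10/2 = 70 kN
Load 2 — triangular load w₀=4 kN/m (0→w₀ over full span):
  R_A = w₀L/6 = 4·10/6 = 20/3 kN
  R_B = w₀L/3 = 4·10/3 = 40/3 kN
Superposition: R_A = 230/3 kN, R_B = 250/3 kN

R_A = 230/3 kN, R_B = 250/3 kN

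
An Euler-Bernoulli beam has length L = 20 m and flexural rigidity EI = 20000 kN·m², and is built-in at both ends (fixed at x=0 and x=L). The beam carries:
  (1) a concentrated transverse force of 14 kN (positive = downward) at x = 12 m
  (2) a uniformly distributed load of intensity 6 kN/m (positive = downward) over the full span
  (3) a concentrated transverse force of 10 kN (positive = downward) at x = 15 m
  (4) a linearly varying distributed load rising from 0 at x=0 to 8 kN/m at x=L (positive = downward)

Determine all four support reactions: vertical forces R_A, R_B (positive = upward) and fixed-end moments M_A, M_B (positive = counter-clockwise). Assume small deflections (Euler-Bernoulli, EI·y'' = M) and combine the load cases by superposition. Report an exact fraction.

R_A = 180981/2000 kN, M_A = 205753/600 kN·m, R_B = 267019/2000 kN, M_B = -85689/200 kN·m

Load 1 — point force P=14 kN at a=12 m (b=L-a=8):
  R_A = Pb²(3a+b)/L³ = 14·8²·(3·12+8)/20³ = 616/125 kN
  M_A = Pab²/L² = 14·12·8²/20² = 672/25 kN·m
  R_B = Pa²(a+3b)/L³ = 14·12²·(12+3·8)/20³ = 1134/125 kN
  M_B = -Pa²b/L² = -14·12²·8/20² = -1008/25 kN·m
Load 2 — uniform load w=6 kN/m over full span:
  R_A = wL/2 = 6·20/2 = 60 kN
  M_A = wL²/12 = 6·20²/12 = 200 kN·m
  R_B = wL/2 = 6·20/2 = 60 kN
  M_B = -wL²/12 = -6·20²/12 = -200 kN·m
Load 3 — point force P=10 kN at a=15 m (b=L-a=5):
  R_A = Pb²(3a+b)/L³ = 10·5²·(3·15+5)/20³ = 25/16 kN
  M_A = Pab²/L² = 10·15·5²/20² = 75/8 kN·m
  R_B = Pa²(a+3b)/L³ = 10·15²·(15+3·5)/20³ = 135/16 kN
  M_B = -Pa²b/L² = -10·15²·5/20² = -225/8 kN·m
Load 4 — triangular load w₀=8 kN/m (0→w₀ over full span):
  R_A = 3w₀L/20 = 3·8·20/20 = 24 kN
  M_A = w₀L²/30 = 8·20²/30 = 320/3 kN·m
  R_B = 7w₀L/20 = 7·8·20/20 = 56 kN
  M_B = -w₀L²/20 = -8·20²/20 = -160 kN·m
Superposition: R_A = 180981/2000 kN, M_A = 205753/600 kN·m, R_B = 267019/2000 kN, M_B = -85689/200 kN·m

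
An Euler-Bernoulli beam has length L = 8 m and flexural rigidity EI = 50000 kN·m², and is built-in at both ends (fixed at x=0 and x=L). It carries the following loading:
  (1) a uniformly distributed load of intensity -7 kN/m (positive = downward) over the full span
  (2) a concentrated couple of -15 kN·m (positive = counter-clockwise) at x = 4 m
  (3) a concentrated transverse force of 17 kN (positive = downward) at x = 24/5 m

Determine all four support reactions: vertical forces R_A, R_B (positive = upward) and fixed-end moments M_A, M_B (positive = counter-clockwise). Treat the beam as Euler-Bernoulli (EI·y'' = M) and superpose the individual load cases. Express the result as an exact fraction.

R_A = -49657/2000 kN, M_A = -42041/1500 kN·m, R_B = -28343/2000 kN, M_B = 20999/1500 kN·m

Load 1 — uniform load w=-7 kN/m over full span:
  R_A = wL/2 = (-7)·8/2 = -28 kN
  M_A = wL²/12 = (-7)·8²/12 = -112/3 kN·m
  R_B = wL/2 = (-7)·8/2 = -28 kN
  M_B = -wL²/12 = -(-7)·8²/12 = 112/3 kN·m
Load 2 — applied couple M₀=-15 kN·m at a=4 m (b=L-a=4):
  R_A = 6M₀ab/L³ = 6·(-15)·4·4/8³ = -45/16 kN
  M_A = M₀b(2a-b)/L² = (-15)·4·(2·4-4)/8² = -15/4 kN·m
  R_B = -6M₀ab/L³ = -6·(-15)·4·4/8³ = 45/16 kN
  M_B = M₀a(2b-a)/L² = (-15)·4·(2·4-4)/8² = -15/4 kN·m
Load 3 — point force P=17 kN at a=24/5 m (b=L-a=16/5):
  R_A = Pb²(3a+b)/L³ = 17·(16/5)²·(3·(24/5)+(16/5))/8³ = 748/125 kN
  M_A = Pab²/L² = 17·(24/5)·(16/5)²/8² = 1632/125 kN·m
  R_B = Pa²(a+3b)/L³ = 17·(24/5)²·((24/5)+3·(16/5))/8³ = 1377/125 kN
  M_B = -Pa²b/L² = -17·(24/5)²·(16/5)/8² = -2448/125 kN·m
Superposition: R_A = -49657/2000 kN, M_A = -42041/1500 kN·m, R_B = -28343/2000 kN, M_B = 20999/1500 kN·m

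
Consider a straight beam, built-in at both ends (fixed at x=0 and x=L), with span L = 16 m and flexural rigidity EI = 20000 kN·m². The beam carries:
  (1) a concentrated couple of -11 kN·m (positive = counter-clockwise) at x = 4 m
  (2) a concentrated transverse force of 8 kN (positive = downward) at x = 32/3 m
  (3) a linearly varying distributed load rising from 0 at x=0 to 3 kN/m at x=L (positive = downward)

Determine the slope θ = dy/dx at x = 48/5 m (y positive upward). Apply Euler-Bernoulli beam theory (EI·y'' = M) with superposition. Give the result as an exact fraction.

Load 1 — applied couple M₀=-11 kN·m at a=4 m (b=L-a=12):
  θ_1 = (R_Ax²/2 - M_Ax - M₀(x-a))/EI  [x>a] with R_A=-99/128, M_A=33/16 = ((-99/128)·(48/5)²/2 - (33/16)·(48/5) - (-11)·((48/5)-4))/20000 = 77/250000 rad
Load 2 — point force P=8 kN at a=32/3 m (b=L-a=16/3):
  θ_2 = -Pb²x(2aL-(3a+b)x)/(2L³EI)  [x≤a] = -8·(16/3)²·(48/5)·(2·(32/3)·16-(3·(32/3)+(16/3))·(48/5))/(2·16³·20000) = 32/140625 rad
Load 3 — triangular load w₀=3 kN/m (0→w₀ over full span):
  θ_3 = -w₀(2x(L-x)(L-2x)(x+2L)+x²(L-x)²)/(120LEI) = -3·(2·(48/5)·(16-(48/5))·(16-2·(48/5))·((48/5)+2·16)+(48/5)²·(16-(48/5))²)/(120·16·20000) = 384/390625 rad
Superposition: θ = Σ θ_i = 85421/56250000 rad ≈ 0.001519 rad

θ(48/5) = 85421/56250000 rad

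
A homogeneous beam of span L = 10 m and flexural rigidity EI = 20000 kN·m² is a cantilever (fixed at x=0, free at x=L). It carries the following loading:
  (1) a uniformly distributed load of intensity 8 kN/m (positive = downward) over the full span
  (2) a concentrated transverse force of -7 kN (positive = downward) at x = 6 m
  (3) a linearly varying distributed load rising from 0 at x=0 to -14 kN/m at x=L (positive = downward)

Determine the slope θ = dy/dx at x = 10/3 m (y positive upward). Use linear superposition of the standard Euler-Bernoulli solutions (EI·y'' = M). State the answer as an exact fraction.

θ(10/3) = 4091/243000 rad

Load 1 — uniform load w=8 kN/m over full span:
  θ_1 = -wx(x²-3Lx+3L²)/(6EI) = -8·(10/3)·((10/3)²-3·10·(10/3)+3·10²)/(6·20000) = -19/405 rad
Load 2 — point force P=-7 kN at a=6 m (b=L-a=4):
  θ_2 = -Px(2a-x)/(2EI)  [x≤a] = -(-7)·(10/3)·(2·6-(10/3))/(2·20000) = 91/18000 rad
Load 3 — triangular load w₀=-14 kN/m (0→w₀ over full span):
  θ_3 = (w₀Lx²/4-w₀L²x/3-w₀x⁴/(24L))/EI = ((-14)·10·(10/3)²/4-(-14)·10²·(10/3)/3-(-14)·(10/3)⁴/(24·10))/20000 = 1141/19440 rad
Superposition: θ = Σ θ_i = 4091/243000 rad ≈ 0.016835 rad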